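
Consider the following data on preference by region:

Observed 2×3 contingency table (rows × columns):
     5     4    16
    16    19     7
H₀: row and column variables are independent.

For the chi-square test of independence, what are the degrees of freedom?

df = (r−1)(c−1) = (2−1)·(3−1) = 2

degrees of freedom = 2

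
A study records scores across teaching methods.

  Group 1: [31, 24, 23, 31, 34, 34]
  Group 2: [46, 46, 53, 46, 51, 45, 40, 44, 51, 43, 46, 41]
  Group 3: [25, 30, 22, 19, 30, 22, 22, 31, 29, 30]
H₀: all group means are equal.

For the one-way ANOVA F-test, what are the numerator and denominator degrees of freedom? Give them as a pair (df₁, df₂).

k = 3 groups, N = 28 total
df = (k−1, N−k) = (3−1, 28−3) = (2, 25)

degrees of freedom = [2, 25]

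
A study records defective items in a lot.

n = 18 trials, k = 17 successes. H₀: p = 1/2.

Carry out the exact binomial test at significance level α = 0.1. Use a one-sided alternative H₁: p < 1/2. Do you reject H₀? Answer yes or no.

Exact binomial: n=18, k=17, p₀=1/2=0.5000
P(X≤17) from Σ C(n,i)·p₀^i·(1−p₀)^(n−i)
p-value (one-sided, H₁ less) = 1.00000
At α=0.1: p ≥ α → fail to reject H₀

reject H₀: no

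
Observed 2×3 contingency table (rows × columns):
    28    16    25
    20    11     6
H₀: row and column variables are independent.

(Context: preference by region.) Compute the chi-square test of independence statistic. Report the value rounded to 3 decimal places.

Row totals [69, 37], col totals [48, 27, 31], n=106
χ² = (28−31.25)²/31.25 + (16−17.58)²/17.58 + (25−20.18)²/20.18 + (20−16.75)²/16.75 + (11−9.42)²/9.42 + (6−10.82)²/10.82 = 4.6696
df = 2

test statistic = 4.670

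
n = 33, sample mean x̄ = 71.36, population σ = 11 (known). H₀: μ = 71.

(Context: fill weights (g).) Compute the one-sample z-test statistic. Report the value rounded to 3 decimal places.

SE = σ/√n = 11/√33 = 1.9149
z = (x̄−μ₀)/SE = (71.36−71)/1.9149 = 0.1880

test statistic = 0.188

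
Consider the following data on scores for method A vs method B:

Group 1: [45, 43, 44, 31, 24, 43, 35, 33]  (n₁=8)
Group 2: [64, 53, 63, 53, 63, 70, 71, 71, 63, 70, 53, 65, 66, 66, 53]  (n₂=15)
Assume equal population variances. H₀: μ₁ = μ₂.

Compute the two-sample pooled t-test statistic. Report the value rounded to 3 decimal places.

test statistic = -8.263

x̄₁=37.250, s₁=7.649, n₁=8
x̄₂=62.933, s₂=6.808, n₂=15
s_p² = [7·7.649² + 14·6.808²]/21 = 50.4016
SE = √(s_p²·(1/8+1/15)) = 3.1081
t = (37.250−62.933)/3.1081 = -8.2633
df = 21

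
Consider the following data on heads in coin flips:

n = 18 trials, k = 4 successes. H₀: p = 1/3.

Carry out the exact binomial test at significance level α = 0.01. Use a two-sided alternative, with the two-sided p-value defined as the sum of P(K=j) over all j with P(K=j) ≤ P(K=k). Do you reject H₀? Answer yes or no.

Exact binomial: n=18, k=4, p₀=1/3=0.3333
P(X=j) = C(n,j)·p₀^j·(1−p₀)^(n−j); p = Σ P(X=j) over j with P(X=j) ≤ P(X=4)
p-value (two-sided) = 0.45433
At α=0.01: p ≥ α → fail to reject H₀

reject H₀: no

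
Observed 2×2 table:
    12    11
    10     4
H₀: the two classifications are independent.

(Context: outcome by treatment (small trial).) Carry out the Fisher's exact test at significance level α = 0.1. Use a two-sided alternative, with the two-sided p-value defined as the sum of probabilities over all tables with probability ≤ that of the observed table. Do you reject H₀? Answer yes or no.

reject H₀: no

Margins: r₁=23, r₂=14, c₁=22, c₂=15, n=37
p_obs = C(23,12)·C(14,10)/C(37,22); sum pmf over tables with pmf ≤ p_obs
p-value (two-sided) = 0.31364
At α=0.1: p ≥ α → fail to reject H₀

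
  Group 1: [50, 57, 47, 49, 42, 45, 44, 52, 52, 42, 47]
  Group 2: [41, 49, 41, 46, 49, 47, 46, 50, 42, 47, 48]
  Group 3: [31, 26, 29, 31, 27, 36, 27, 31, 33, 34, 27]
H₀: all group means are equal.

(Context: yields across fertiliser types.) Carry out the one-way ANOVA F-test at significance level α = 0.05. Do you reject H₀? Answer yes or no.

Group means [47.91, 46.00, 30.18], grand mean 41.364
SSB = Σnᵢ(x̄ᵢ−x̄)² = 2083.091; SSW = ΣΣ(x−x̄ᵢ)² = 430.545
MSB = 2083.091/2 = 1041.5455; MSW = 430.545/30 = 14.3515
F = MSB/MSW = 72.5739
df = (2, 30)
p-value (upper-tail) = 0.00000
At α=0.05: p < α → reject H₀

reject H₀: yes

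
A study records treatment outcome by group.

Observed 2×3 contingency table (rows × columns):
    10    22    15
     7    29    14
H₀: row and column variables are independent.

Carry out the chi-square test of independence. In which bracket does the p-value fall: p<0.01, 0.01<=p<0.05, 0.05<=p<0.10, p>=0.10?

Row totals [47, 50], col totals [17, 51, 29], n=97
χ² = (10−8.24)²/8.24 + (22−24.71)²/24.71 + (15−14.05)²/14.05 + (7−8.76)²/8.76 + (29−26.29)²/26.29 + (14−14.95)²/14.95 = 1.4333
df = 2
p-value (upper-tail) = 0.48839
→ bracket: p>=0.10

p-value bracket: p>=0.10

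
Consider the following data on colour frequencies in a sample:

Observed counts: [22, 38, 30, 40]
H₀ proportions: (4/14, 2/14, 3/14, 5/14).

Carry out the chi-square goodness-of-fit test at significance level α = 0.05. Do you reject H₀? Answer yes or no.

reject H₀: yes

n = 130; E_i = n·p_i = [37.14, 18.57, 27.86, 46.43]
χ² = (22−37.14)²/37.14 + (38−18.57)²/18.57 + (30−27.86)²/27.86 + (40−46.43)²/46.43 = 27.5538
df = 3
p-value (upper-tail) = 0.00000
At α=0.05: p < α → reject H₀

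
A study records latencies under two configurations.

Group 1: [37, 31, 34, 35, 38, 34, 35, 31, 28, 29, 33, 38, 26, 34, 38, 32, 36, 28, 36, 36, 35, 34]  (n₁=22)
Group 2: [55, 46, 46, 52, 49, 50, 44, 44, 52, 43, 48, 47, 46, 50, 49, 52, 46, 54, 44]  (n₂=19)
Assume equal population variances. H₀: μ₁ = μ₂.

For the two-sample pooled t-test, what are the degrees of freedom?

df = n₁ + n₂ − 2 = 22 + 19 − 2 = 39

degrees of freedom = 39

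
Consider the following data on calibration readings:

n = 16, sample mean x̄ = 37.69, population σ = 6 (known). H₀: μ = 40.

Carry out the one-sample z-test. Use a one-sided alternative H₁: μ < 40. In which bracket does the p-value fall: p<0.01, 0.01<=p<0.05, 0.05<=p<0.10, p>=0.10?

p-value bracket: 0.05<=p<0.10

SE = σ/√n = 6/√16 = 1.5000
z = (x̄−μ₀)/SE = (37.69−40)/1.5000 = -1.5400
p-value (one-sided, H₁ less) = 0.06178
→ bracket: 0.05<=p<0.10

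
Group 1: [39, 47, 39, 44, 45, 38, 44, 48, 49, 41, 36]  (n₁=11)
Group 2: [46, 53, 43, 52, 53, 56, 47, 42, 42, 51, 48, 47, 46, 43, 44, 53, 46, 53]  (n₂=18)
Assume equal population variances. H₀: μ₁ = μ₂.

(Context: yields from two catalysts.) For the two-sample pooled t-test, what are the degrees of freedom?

degrees of freedom = 27

df = n₁ + n₂ − 2 = 11 + 18 − 2 = 27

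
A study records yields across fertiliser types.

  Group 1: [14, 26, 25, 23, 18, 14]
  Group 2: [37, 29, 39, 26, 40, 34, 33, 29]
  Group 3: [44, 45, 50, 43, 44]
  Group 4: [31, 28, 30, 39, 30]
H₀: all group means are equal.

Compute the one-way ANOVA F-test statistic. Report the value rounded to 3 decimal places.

Group means [20.00, 33.38, 45.20, 31.60], grand mean 32.125
SSB = Σnᵢ(x̄ᵢ−x̄)² = 1750.750; SSW = ΣΣ(x−x̄ᵢ)² = 431.875
MSB = 1750.750/3 = 583.5833; MSW = 431.875/20 = 21.5938
F = MSB/MSW = 27.0256
df = (3, 20)

test statistic = 27.026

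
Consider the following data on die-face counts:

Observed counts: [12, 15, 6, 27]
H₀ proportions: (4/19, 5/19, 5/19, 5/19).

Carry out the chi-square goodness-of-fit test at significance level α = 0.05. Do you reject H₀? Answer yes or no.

reject H₀: yes

n = 60; E_i = n·p_i = [12.63, 15.79, 15.79, 15.79]
χ² = (12−12.63)²/12.63 + (15−15.79)²/15.79 + (6−15.79)²/15.79 + (27−15.79)²/15.79 = 14.1000
df = 3
p-value (upper-tail) = 0.00277
At α=0.05: p < α → reject H₀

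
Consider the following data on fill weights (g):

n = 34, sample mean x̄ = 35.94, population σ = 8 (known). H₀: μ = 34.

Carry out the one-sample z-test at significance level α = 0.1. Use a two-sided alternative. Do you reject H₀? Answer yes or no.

reject H₀: no

SE = σ/√n = 8/√34 = 1.3720
z = (x̄−μ₀)/SE = (35.94−34)/1.3720 = 1.4140
p-value (two-sided) = 0.15736
At α=0.1: p ≥ α → fail to reject H₀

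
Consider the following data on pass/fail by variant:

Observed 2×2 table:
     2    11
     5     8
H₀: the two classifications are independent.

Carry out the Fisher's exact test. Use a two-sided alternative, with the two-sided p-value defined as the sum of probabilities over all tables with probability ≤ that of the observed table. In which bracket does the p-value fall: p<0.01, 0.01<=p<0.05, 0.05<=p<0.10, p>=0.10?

Margins: r₁=13, r₂=13, c₁=7, c₂=19, n=26
p_obs = C(13,2)·C(13,5)/C(26,7); sum pmf over tables with pmf ≤ p_obs
p-value (two-sided) = 0.37826
→ bracket: p>=0.10

p-value bracket: p>=0.10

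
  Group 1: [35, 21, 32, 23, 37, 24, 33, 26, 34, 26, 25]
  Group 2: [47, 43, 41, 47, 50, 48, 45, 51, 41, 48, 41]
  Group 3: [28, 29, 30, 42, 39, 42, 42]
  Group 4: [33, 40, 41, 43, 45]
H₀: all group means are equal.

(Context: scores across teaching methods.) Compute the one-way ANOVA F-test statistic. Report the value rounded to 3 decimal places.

Group means [28.73, 45.64, 36.00, 40.40], grand mean 37.412
SSB = Σnᵢ(x̄ᵢ−x̄)² = 1632.308; SSW = ΣΣ(x−x̄ᵢ)² = 791.927
MSB = 1632.308/3 = 544.1027; MSW = 791.927/30 = 26.3976
F = MSB/MSW = 20.6118
df = (3, 30)

test statistic = 20.612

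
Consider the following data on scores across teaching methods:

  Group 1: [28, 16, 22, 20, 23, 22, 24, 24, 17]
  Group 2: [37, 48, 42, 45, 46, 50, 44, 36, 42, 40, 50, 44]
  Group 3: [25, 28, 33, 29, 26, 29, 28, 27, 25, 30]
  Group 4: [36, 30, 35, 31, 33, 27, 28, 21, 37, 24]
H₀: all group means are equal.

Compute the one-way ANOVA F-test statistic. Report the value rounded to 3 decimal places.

Group means [21.78, 43.67, 28.00, 30.20], grand mean 31.756
SSB = Σnᵢ(x̄ᵢ−x̄)² = 2763.739; SSW = ΣΣ(x−x̄ᵢ)² = 641.822
MSB = 2763.739/3 = 921.2463; MSW = 641.822/37 = 17.3465
F = MSB/MSW = 53.1083
df = (3, 37)

test statistic = 53.108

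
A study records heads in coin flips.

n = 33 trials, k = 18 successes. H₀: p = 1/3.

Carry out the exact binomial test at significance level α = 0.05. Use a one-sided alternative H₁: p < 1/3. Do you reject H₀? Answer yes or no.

reject H₀: no

Exact binomial: n=33, k=18, p₀=1/3=0.3333
P(X≤18) from Σ C(n,i)·p₀^i·(1−p₀)^(n−i)
p-value (one-sided, H₁ less) = 0.99639
At α=0.05: p ≥ α → fail to reject H₀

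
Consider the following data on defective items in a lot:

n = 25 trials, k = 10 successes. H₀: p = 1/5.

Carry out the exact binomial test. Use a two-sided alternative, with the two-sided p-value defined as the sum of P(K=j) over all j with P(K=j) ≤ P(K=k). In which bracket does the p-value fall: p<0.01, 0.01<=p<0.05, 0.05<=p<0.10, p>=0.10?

p-value bracket: 0.01<=p<0.05

Exact binomial: n=25, k=10, p₀=1/5=0.2000
P(X=j) = C(n,j)·p₀^j·(1−p₀)^(n−j); p = Σ P(X=j) over j with P(X=j) ≤ P(X=10)
p-value (two-sided) = 0.02111
→ bracket: 0.01<=p<0.05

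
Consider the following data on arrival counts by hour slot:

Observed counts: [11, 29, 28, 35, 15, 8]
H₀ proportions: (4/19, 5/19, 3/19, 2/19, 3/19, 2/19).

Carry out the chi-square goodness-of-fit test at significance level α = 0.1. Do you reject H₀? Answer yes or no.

n = 126; E_i = n·p_i = [26.53, 33.16, 19.89, 13.26, 19.89, 13.26]
χ² = (11−26.53)²/26.53 + (29−33.16)²/33.16 + (28−19.89)²/19.89 + (35−13.26)²/13.26 + (15−19.89)²/19.89 + (8−13.26)²/13.26 = 51.8284
df = 5
p-value (upper-tail) = 0.00000
At α=0.1: p < α → reject H₀

reject H₀: yes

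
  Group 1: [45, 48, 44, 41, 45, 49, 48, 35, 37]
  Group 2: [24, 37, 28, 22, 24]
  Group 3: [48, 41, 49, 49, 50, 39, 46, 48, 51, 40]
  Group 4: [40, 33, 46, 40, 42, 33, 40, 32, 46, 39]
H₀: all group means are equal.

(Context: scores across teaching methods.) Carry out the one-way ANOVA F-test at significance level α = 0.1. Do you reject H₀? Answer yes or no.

reject H₀: yes

Group means [43.56, 27.00, 46.10, 39.10], grand mean 40.559
SSB = Σnᵢ(x̄ᵢ−x̄)² = 1328.360; SSW = ΣΣ(x−x̄ᵢ)² = 748.022
MSB = 1328.360/3 = 442.7867; MSW = 748.022/30 = 24.9341
F = MSB/MSW = 17.7583
df = (3, 30)
p-value (upper-tail) = 0.00000
At α=0.1: p < α → reject H₀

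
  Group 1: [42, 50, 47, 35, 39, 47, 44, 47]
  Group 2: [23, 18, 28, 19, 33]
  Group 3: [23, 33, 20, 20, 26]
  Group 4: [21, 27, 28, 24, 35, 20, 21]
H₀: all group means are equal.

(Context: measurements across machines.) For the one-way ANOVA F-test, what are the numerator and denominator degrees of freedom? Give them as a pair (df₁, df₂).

degrees of freedom = [3, 21]

k = 4 groups, N = 25 total
df = (k−1, N−k) = (4−1, 25−4) = (3, 21)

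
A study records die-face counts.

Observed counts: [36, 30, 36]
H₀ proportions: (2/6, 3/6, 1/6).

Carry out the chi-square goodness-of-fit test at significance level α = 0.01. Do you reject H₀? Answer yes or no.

n = 102; E_i = n·p_i = [34.00, 51.00, 17.00]
χ² = (36−34.00)²/34.00 + (30−51.00)²/51.00 + (36−17.00)²/17.00 = 30.0000
df = 2
p-value (upper-tail) = 0.00000
At α=0.01: p < α → reject H₀

reject H₀: yes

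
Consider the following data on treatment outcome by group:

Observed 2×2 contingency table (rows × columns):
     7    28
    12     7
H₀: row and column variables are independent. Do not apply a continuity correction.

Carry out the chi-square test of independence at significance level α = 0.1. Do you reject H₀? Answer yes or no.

Row totals [35, 19], col totals [19, 35], n=54
χ² = (7−12.31)²/12.31 + (28−22.69)²/22.69 + (12−6.69)²/6.69 + (7−12.31)²/12.31 = 10.0581
df = 1
p-value (upper-tail) = 0.00152
At α=0.1: p < α → reject H₀

reject H₀: yes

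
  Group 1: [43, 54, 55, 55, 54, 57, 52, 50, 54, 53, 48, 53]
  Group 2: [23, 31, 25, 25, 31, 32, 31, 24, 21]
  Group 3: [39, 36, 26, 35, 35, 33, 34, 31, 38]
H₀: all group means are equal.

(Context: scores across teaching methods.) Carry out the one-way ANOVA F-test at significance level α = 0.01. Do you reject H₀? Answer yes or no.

Group means [52.33, 27.00, 34.11], grand mean 39.267
SSB = Σnᵢ(x̄ᵢ−x̄)² = 3642.311; SSW = ΣΣ(x−x̄ᵢ)² = 419.556
MSB = 3642.311/2 = 1821.1556; MSW = 419.556/27 = 15.5391
F = MSB/MSW = 117.1983
df = (2, 27)
p-value (upper-tail) = 0.00000
At α=0.01: p < α → reject H₀

reject H₀: yes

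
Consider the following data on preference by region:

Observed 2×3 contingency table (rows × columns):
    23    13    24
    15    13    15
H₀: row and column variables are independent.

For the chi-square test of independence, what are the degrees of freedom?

df = (r−1)(c−1) = (2−1)·(3−1) = 2

degrees of freedom = 2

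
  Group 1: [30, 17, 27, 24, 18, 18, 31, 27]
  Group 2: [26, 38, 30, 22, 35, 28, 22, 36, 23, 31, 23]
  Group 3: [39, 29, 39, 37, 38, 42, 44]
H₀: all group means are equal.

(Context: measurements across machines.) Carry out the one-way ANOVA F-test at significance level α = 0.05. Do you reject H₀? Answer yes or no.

Group means [24.00, 28.55, 38.29], grand mean 29.769
SSB = Σnᵢ(x̄ᵢ−x̄)² = 790.460; SSW = ΣΣ(x−x̄ᵢ)² = 708.156
MSB = 790.460/2 = 395.2298; MSW = 708.156/23 = 30.7894
F = MSB/MSW = 12.8366
df = (2, 23)
p-value (upper-tail) = 0.00018
At α=0.05: p < α → reject H₀

reject H₀: yes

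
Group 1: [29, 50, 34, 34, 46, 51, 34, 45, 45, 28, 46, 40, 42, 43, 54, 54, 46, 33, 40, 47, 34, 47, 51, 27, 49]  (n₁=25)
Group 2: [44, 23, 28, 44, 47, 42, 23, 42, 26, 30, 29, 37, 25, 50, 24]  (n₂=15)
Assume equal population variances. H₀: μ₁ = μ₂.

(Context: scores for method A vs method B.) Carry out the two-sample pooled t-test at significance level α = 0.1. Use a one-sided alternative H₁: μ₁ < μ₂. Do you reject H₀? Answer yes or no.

reject H₀: no

x̄₁=41.960, s₁=8.203, n₁=25
x̄₂=34.267, s₂=9.728, n₂=15
s_p² = [24·8.203² + 14·9.728²]/38 = 77.3656
SE = √(s_p²·(1/25+1/15)) = 2.8727
t = (41.960−34.267)/2.8727 = 2.6781
df = 38
p-value (one-sided, H₁ less) = 0.99456
At α=0.1: p ≥ α → fail to reject H₀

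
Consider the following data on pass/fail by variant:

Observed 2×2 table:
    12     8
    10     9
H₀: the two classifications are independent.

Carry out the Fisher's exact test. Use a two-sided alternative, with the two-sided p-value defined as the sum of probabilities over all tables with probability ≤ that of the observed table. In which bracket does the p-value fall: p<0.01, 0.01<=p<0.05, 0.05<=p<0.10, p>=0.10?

Margins: r₁=20, r₂=19, c₁=22, c₂=17, n=39
p_obs = C(20,12)·C(19,10)/C(39,22); sum pmf over tables with pmf ≤ p_obs
p-value (two-sided) = 0.75119
→ bracket: p>=0.10

p-value bracket: p>=0.10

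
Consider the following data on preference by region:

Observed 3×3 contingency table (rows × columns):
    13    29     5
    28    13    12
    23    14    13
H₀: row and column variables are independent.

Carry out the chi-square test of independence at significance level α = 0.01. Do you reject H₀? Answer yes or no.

Row totals [47, 53, 50], col totals [64, 56, 30], n=150
χ² = (13−20.05)²/20.05 + (29−17.55)²/17.55 + (5−9.40)²/9.40 + (28−22.61)²/22.61 + (13−19.79)²/19.79 + (12−10.60)²/10.60 + (23−21.33)²/21.33 + (14−18.67)²/18.67 + (13−10.00)²/10.00 = 18.0091
df = 4
p-value (upper-tail) = 0.00123
At α=0.01: p < α → reject H₀

reject H₀: yes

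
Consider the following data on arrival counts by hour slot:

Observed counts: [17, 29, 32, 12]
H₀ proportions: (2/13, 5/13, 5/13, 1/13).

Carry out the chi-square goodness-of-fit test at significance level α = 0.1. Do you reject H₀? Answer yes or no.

n = 90; E_i = n·p_i = [13.85, 34.62, 34.62, 6.92]
χ² = (17−13.85)²/13.85 + (29−34.62)²/34.62 + (32−34.62)²/34.62 + (12−6.92)²/6.92 = 5.5500
df = 3
p-value (upper-tail) = 0.13568
At α=0.1: p ≥ α → fail to reject H₀

reject H₀: no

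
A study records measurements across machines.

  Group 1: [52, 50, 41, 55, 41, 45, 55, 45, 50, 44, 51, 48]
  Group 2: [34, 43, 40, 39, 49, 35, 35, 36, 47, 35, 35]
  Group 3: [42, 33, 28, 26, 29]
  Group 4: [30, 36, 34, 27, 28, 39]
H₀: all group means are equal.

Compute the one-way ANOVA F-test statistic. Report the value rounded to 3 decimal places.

Group means [48.08, 38.91, 31.60, 32.33], grand mean 39.912
SSB = Σnᵢ(x̄ᵢ−x̄)² = 1502.376; SSW = ΣΣ(x−x̄ᵢ)² = 816.359
MSB = 1502.376/3 = 500.7921; MSW = 816.359/30 = 27.2120
F = MSB/MSW = 18.4034
df = (3, 30)

test statistic = 18.403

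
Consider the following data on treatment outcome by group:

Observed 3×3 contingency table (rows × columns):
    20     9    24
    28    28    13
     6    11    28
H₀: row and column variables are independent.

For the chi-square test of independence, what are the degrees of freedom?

degrees of freedom = 4

df = (r−1)(c−1) = (3−1)·(3−1) = 4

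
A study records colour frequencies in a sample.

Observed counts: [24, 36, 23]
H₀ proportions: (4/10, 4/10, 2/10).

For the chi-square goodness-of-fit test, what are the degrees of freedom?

df = k − 1 = 3 − 1 = 2

degrees of freedom = 2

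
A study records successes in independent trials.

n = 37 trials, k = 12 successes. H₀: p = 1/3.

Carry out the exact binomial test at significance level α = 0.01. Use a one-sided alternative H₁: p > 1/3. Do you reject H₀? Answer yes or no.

Exact binomial: n=37, k=12, p₀=1/3=0.3333
P(X≥12) from Σ C(n,i)·p₀^i·(1−p₀)^(n−i)
p-value (one-sided, H₁ greater) = 0.60714
At α=0.01: p ≥ α → fail to reject H₀

reject H₀: no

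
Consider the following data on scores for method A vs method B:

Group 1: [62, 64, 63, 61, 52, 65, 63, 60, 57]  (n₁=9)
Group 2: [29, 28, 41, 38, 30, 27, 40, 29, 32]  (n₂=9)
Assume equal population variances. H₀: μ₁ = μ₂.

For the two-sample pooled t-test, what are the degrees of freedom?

degrees of freedom = 16

df = n₁ + n₂ − 2 = 9 + 9 − 2 = 16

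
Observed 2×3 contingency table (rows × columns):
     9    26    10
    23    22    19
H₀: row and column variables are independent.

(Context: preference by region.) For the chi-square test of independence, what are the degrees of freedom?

df = (r−1)(c−1) = (2−1)·(3−1) = 2

degrees of freedom = 2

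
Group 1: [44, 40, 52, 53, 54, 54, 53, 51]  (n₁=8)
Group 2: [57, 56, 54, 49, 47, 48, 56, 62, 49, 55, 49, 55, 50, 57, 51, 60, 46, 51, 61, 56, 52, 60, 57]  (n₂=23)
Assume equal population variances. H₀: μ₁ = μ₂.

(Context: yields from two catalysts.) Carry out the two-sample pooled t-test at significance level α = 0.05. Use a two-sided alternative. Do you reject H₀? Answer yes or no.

x̄₁=50.125, s₁=5.222, n₁=8
x̄₂=53.826, s₂=4.706, n₂=23
s_p² = [7·5.222² + 22·4.706²]/29 = 23.3855
SE = √(s_p²·(1/8+1/23)) = 1.9849
t = (50.125−53.826)/1.9849 = -1.8646
df = 29
p-value (two-sided) = 0.07239
At α=0.05: p ≥ α → fail to reject H₀

reject H₀: no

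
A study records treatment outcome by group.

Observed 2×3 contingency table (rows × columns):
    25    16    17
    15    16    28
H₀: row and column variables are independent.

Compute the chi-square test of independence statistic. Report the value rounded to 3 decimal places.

Row totals [58, 59], col totals [40, 32, 45], n=117
χ² = (25−19.83)²/19.83 + (16−15.86)²/15.86 + (17−22.31)²/22.31 + (15−20.17)²/20.17 + (16−16.14)²/16.14 + (28−22.69)²/22.69 = 5.1807
df = 2

test statistic = 5.181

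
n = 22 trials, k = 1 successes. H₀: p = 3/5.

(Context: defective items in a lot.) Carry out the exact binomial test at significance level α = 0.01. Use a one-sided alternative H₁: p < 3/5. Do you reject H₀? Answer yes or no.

Exact binomial: n=22, k=1, p₀=3/5=0.6000
P(X≤1) from Σ C(n,i)·p₀^i·(1−p₀)^(n−i)
p-value (one-sided, H₁ less) = 0.00000
At α=0.01: p < α → reject H₀

reject H₀: yes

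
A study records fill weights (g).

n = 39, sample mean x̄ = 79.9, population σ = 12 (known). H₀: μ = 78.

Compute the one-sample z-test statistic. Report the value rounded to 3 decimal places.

test statistic = 0.989

SE = σ/√n = 12/√39 = 1.9215
z = (x̄−μ₀)/SE = (79.9−78)/1.9215 = 0.9888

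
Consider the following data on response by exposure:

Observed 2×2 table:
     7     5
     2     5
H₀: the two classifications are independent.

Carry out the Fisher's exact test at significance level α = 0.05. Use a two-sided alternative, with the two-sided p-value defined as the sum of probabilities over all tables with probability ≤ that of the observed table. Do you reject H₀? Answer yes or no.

Margins: r₁=12, r₂=7, c₁=9, c₂=10, n=19
p_obs = C(12,7)·C(7,2)/C(19,9); sum pmf over tables with pmf ≤ p_obs
p-value (two-sided) = 0.34985
At α=0.05: p ≥ α → fail to reject H₀

reject H₀: no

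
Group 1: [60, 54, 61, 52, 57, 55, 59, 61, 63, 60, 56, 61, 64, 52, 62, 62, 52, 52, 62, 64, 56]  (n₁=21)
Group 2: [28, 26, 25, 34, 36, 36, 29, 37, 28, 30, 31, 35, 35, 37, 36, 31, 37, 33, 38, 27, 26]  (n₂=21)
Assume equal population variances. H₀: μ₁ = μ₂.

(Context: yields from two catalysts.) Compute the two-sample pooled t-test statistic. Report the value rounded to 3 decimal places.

test statistic = 19.849

x̄₁=58.333, s₁=4.223, n₁=21
x̄₂=32.143, s₂=4.328, n₂=21
s_p² = [20·4.223² + 20·4.328²]/40 = 18.2810
SE = √(s_p²·(1/21+1/21)) = 1.3195
t = (58.333−32.143)/1.3195 = 19.8490
df = 40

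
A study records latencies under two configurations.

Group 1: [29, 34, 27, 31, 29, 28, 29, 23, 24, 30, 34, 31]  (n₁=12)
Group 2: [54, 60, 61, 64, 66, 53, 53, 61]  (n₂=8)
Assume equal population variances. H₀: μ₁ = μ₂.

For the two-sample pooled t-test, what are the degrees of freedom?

degrees of freedom = 18

df = n₁ + n₂ − 2 = 12 + 8 − 2 = 18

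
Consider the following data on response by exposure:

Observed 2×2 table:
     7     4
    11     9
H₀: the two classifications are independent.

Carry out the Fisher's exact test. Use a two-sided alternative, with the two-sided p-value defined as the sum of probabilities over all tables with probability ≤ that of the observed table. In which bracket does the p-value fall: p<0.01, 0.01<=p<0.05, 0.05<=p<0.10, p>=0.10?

Margins: r₁=11, r₂=20, c₁=18, c₂=13, n=31
p_obs = C(11,7)·C(20,11)/C(31,18); sum pmf over tables with pmf ≤ p_obs
p-value (two-sided) = 0.71783
→ bracket: p>=0.10

p-value bracket: p>=0.10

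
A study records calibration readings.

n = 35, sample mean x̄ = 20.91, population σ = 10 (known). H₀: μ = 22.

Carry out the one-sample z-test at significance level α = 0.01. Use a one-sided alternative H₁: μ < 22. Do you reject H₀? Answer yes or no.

SE = σ/√n = 10/√35 = 1.6903
z = (x̄−μ₀)/SE = (20.91−22)/1.6903 = -0.6449
p-value (one-sided, H₁ less) = 0.25951
At α=0.01: p ≥ α → fail to reject H₀

reject H₀: no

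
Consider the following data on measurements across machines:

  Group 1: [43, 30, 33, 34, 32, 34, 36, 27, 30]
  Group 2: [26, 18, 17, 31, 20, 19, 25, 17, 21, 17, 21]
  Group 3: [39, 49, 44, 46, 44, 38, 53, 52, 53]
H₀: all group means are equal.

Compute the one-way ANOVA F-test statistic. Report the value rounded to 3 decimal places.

Group means [33.22, 21.09, 46.44], grand mean 32.724
SSB = Σnᵢ(x̄ᵢ−x̄)² = 3185.106; SSW = ΣΣ(x−x̄ᵢ)² = 630.687
MSB = 3185.106/2 = 1592.5531; MSW = 630.687/26 = 24.2572
F = MSB/MSW = 65.6528
df = (2, 26)

test statistic = 65.653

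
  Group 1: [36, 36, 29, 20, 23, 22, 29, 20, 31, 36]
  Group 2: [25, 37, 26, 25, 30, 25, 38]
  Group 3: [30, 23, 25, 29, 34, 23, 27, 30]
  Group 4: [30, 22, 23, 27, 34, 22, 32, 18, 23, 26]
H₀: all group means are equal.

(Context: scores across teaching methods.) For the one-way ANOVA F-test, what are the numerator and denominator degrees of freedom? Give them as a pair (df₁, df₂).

degrees of freedom = [3, 31]

k = 4 groups, N = 35 total
df = (k−1, N−k) = (4−1, 35−4) = (3, 31)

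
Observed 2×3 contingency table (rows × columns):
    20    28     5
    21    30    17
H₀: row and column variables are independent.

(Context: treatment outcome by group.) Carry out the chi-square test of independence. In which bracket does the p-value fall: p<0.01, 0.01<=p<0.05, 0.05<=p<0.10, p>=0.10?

p-value bracket: 0.05<=p<0.10

Row totals [53, 68], col totals [41, 58, 22], n=121
χ² = (20−17.96)²/17.96 + (28−25.40)²/25.40 + (5−9.64)²/9.64 + (21−23.04)²/23.04 + (30−32.60)²/32.60 + (17−12.36)²/12.36 = 4.8539
df = 2
p-value (upper-tail) = 0.08831
→ bracket: 0.05<=p<0.10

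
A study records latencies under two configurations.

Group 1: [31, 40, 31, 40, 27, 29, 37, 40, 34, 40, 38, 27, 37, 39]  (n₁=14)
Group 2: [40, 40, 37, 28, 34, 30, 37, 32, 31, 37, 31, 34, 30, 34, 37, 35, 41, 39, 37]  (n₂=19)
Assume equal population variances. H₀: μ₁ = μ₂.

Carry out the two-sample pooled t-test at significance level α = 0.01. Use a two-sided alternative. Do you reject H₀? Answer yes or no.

reject H₀: no

x̄₁=35.000, s₁=5.038, n₁=14
x̄₂=34.947, s₂=3.837, n₂=19
s_p² = [13·5.038² + 18·3.837²]/31 = 19.1919
SE = √(s_p²·(1/14+1/19)) = 1.5430
t = (35.000−34.947)/1.5430 = 0.0341
df = 31
p-value (two-sided) = 0.97301
At α=0.01: p ≥ α → fail to reject H₀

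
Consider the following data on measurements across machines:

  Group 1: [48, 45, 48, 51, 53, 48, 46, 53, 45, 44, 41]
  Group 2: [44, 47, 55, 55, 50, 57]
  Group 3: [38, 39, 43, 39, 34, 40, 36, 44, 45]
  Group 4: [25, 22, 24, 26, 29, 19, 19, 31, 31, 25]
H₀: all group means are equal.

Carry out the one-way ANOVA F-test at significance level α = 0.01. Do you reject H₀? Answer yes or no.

Group means [47.45, 51.33, 39.78, 25.10], grand mean 39.972
SSB = Σnᵢ(x̄ᵢ−x̄)² = 3602.456; SSW = ΣΣ(x−x̄ᵢ)² = 554.516
MSB = 3602.456/3 = 1200.8187; MSW = 554.516/32 = 17.3286
F = MSB/MSW = 69.2968
df = (3, 32)
p-value (upper-tail) = 0.00000
At α=0.01: p < α → reject H₀

reject H₀: yes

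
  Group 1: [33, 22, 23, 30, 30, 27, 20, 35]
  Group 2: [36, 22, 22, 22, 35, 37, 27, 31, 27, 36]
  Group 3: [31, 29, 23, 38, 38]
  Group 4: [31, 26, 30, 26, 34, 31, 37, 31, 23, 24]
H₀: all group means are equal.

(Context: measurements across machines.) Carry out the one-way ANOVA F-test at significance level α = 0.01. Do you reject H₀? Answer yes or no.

reject H₀: no

Group means [27.50, 29.50, 31.80, 29.30], grand mean 29.303
SSB = Σnᵢ(x̄ᵢ−x̄)² = 57.570; SSW = ΣΣ(x−x̄ᵢ)² = 903.400
MSB = 57.570/3 = 19.1899; MSW = 903.400/29 = 31.1517
F = MSB/MSW = 0.6160
df = (3, 29)
p-value (upper-tail) = 0.61019
At α=0.01: p ≥ α → fail to reject H₀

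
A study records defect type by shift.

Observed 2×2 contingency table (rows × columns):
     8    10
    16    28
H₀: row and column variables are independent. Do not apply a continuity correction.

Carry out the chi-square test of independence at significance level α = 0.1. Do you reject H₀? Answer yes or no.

Row totals [18, 44], col totals [24, 38], n=62
χ² = (8−6.97)²/6.97 + (10−11.03)²/11.03 + (16−17.03)²/17.03 + (28−26.97)²/26.97 = 0.3516
df = 1
p-value (upper-tail) = 0.55322
At α=0.1: p ≥ α → fail to reject H₀

reject H₀: no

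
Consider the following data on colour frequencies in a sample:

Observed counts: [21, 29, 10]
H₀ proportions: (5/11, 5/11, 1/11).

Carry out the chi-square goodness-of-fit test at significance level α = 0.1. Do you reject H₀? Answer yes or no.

reject H₀: yes

n = 60; E_i = n·p_i = [27.27, 27.27, 5.45]
χ² = (21−27.27)²/27.27 + (29−27.27)²/27.27 + (10−5.45)²/5.45 = 5.3400
df = 2
p-value (upper-tail) = 0.06925
At α=0.1: p < α → reject H₀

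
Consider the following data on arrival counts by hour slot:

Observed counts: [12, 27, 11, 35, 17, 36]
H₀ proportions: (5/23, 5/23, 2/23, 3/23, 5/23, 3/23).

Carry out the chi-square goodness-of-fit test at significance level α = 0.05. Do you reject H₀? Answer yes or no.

reject H₀: yes

n = 138; E_i = n·p_i = [30.00, 30.00, 12.00, 18.00, 30.00, 18.00]
χ² = (12−30.00)²/30.00 + (27−30.00)²/30.00 + (11−12.00)²/12.00 + (35−18.00)²/18.00 + (17−30.00)²/30.00 + (36−18.00)²/18.00 = 50.8722
df = 5
p-value (upper-tail) = 0.00000
At α=0.05: p < α → reject H₀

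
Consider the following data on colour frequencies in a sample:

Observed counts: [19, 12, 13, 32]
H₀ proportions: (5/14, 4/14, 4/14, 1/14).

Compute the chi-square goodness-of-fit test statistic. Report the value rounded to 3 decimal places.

test statistic = 140.346

n = 76; E_i = n·p_i = [27.14, 21.71, 21.71, 5.43]
χ² = (19−27.14)²/27.14 + (12−21.71)²/21.71 + (13−21.71)²/21.71 + (32−5.43)²/5.43 = 140.3461
df = 3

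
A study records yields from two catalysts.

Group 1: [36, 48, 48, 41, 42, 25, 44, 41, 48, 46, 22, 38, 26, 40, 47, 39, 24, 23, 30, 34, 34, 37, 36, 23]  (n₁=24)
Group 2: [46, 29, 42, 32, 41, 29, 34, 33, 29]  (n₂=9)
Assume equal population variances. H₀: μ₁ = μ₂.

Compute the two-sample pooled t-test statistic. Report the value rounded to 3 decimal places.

test statistic = 0.414

x̄₁=36.333, s₁=8.781, n₁=24
x̄₂=35.000, s₂=6.403, n₂=9
s_p² = [23·8.781² + 8·6.403²]/31 = 67.7849
SE = √(s_p²·(1/24+1/9)) = 3.2181
t = (36.333−35.000)/3.2181 = 0.4143
df = 31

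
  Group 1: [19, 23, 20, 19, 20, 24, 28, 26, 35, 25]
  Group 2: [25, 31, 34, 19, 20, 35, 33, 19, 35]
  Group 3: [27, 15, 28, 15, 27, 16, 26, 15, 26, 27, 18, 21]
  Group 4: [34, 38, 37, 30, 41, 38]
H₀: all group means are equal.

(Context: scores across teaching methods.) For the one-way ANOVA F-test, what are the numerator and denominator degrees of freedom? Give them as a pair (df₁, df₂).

k = 4 groups, N = 37 total
df = (k−1, N−k) = (4−1, 37−4) = (3, 33)

degrees of freedom = [3, 33]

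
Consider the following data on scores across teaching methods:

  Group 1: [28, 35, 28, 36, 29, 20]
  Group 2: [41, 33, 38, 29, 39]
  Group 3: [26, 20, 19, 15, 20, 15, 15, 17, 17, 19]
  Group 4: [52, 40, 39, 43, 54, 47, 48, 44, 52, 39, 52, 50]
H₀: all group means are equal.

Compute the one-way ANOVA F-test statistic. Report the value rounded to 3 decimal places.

test statistic = 62.477

Group means [29.33, 36.00, 18.30, 46.67], grand mean 33.303
SSB = Σnᵢ(x̄ᵢ−x̄)² = 4524.870; SSW = ΣΣ(x−x̄ᵢ)² = 700.100
MSB = 4524.870/3 = 1508.2899; MSW = 700.100/29 = 24.1414
F = MSB/MSW = 62.4774
df = (3, 29)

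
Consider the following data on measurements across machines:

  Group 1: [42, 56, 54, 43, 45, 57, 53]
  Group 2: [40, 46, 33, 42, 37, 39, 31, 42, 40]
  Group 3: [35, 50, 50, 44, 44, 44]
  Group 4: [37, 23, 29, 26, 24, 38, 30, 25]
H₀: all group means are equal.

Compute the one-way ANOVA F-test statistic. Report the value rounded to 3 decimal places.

test statistic = 19.400

Group means [50.00, 38.89, 44.50, 29.00], grand mean 39.967
SSB = Σnᵢ(x̄ᵢ−x̄)² = 1800.578; SSW = ΣΣ(x−x̄ᵢ)² = 804.389
MSB = 1800.578/3 = 600.1926; MSW = 804.389/26 = 30.9380
F = MSB/MSW = 19.3998
df = (3, 26)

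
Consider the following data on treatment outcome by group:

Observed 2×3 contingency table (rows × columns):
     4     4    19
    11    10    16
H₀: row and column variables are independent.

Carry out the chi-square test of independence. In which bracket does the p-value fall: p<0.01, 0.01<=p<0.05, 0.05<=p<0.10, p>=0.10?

Row totals [27, 37], col totals [15, 14, 35], n=64
χ² = (4−6.33)²/6.33 + (4−5.91)²/5.91 + (19−14.77)²/14.77 + (11−8.67)²/8.67 + (10−8.09)²/8.09 + (16−20.23)²/20.23 = 4.6462
df = 2
p-value (upper-tail) = 0.09797
→ bracket: 0.05<=p<0.10

p-value bracket: 0.05<=p<0.10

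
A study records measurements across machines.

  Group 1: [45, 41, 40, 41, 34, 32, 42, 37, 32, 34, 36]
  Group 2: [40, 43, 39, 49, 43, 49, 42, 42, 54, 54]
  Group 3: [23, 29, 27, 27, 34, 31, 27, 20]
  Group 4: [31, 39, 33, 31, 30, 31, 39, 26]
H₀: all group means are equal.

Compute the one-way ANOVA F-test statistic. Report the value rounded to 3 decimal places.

test statistic = 24.111

Group means [37.64, 45.50, 27.25, 32.50], grand mean 36.405
SSB = Σnᵢ(x̄ᵢ−x̄)² = 1636.373; SSW = ΣΣ(x−x̄ᵢ)² = 746.545
MSB = 1636.373/3 = 545.4578; MSW = 746.545/33 = 22.6226
F = MSB/MSW = 24.1112
df = (3, 33)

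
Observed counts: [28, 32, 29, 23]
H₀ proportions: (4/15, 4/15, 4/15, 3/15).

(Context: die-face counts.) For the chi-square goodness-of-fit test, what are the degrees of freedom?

degrees of freedom = 3

df = k − 1 = 4 − 1 = 3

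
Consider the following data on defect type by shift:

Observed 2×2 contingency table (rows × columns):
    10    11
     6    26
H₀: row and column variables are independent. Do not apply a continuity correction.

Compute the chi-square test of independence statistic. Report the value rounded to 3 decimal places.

test statistic = 5.014

Row totals [21, 32], col totals [16, 37], n=53
χ² = (10−6.34)²/6.34 + (11−14.66)²/14.66 + (6−9.66)²/9.66 + (26−22.34)²/22.34 = 5.0140
df = 1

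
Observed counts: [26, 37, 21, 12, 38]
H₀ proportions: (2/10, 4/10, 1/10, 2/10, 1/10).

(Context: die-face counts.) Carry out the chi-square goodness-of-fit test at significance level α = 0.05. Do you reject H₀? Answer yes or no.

n = 134; E_i = n·p_i = [26.80, 53.60, 13.40, 26.80, 13.40]
χ² = (26−26.80)²/26.80 + (37−53.60)²/53.60 + (21−13.40)²/13.40 + (12−26.80)²/26.80 + (38−13.40)²/13.40 = 62.8097
df = 4
p-value (upper-tail) = 0.00000
At α=0.05: p < α → reject H₀

reject H₀: yes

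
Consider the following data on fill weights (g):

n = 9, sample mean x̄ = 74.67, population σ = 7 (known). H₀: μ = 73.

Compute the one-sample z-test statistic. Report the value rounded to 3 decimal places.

SE = σ/√n = 7/√9 = 2.3333
z = (x̄−μ₀)/SE = (74.67−73)/2.3333 = 0.7157

test statistic = 0.716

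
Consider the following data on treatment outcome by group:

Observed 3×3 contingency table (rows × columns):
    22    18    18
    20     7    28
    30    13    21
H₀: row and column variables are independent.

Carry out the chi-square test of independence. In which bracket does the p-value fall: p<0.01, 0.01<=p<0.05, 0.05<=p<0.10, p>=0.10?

Row totals [58, 55, 64], col totals [72, 38, 67], n=177
χ² = (22−23.59)²/23.59 + (18−12.45)²/12.45 + (18−21.95)²/21.95 + (20−22.37)²/22.37 + (7−11.81)²/11.81 + (28−20.82)²/20.82 + (30−26.03)²/26.03 + (13−13.74)²/13.74 + (21−24.23)²/24.23 = 9.0517
df = 4
p-value (upper-tail) = 0.05982
→ bracket: 0.05<=p<0.10

p-value bracket: 0.05<=p<0.10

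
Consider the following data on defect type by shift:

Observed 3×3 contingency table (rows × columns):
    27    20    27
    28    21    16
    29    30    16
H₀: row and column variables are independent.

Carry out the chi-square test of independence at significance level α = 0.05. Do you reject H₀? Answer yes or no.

reject H₀: no

Row totals [74, 65, 75], col totals [84, 71, 59], n=214
χ² = (27−29.05)²/29.05 + (20−24.55)²/24.55 + (27−20.40)²/20.40 + (28−25.51)²/25.51 + (21−21.57)²/21.57 + (16−17.92)²/17.92 + (29−29.44)²/29.44 + (30−24.88)²/24.88 + (16−20.68)²/20.68 = 5.7016
df = 4
p-value (upper-tail) = 0.22257
At α=0.05: p ≥ α → fail to reject H₀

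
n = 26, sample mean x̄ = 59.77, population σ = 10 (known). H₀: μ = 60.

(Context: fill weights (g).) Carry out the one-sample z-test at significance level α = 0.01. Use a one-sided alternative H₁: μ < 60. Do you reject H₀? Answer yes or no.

reject H₀: no

SE = σ/√n = 10/√26 = 1.9612
z = (x̄−μ₀)/SE = (59.77−60)/1.9612 = -0.1173
p-value (one-sided, H₁ less) = 0.45332
At α=0.01: p ≥ α → fail to reject H₀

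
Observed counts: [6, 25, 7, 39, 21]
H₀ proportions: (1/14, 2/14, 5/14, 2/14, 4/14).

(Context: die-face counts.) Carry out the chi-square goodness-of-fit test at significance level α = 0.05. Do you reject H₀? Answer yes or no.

n = 98; E_i = n·p_i = [7.00, 14.00, 35.00, 14.00, 28.00]
χ² = (6−7.00)²/7.00 + (25−14.00)²/14.00 + (7−35.00)²/35.00 + (39−14.00)²/14.00 + (21−28.00)²/28.00 = 77.5786
df = 4
p-value (upper-tail) = 0.00000
At α=0.05: p < α → reject H₀

reject H₀: yes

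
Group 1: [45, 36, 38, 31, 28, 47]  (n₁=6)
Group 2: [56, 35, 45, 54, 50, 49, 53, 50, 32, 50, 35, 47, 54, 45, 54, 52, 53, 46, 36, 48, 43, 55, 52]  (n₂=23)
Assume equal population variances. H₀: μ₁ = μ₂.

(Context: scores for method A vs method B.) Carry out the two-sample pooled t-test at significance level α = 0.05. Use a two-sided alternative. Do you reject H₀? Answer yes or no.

reject H₀: yes

x̄₁=37.500, s₁=7.503, n₁=6
x̄₂=47.565, s₂=7.064, n₂=23
s_p² = [5·7.503² + 22·7.064²]/27 = 51.0797
SE = √(s_p²·(1/6+1/23)) = 3.2763
t = (37.500−47.565)/3.2763 = -3.0721
df = 27
p-value (two-sided) = 0.00481
At α=0.05: p < α → reject H₀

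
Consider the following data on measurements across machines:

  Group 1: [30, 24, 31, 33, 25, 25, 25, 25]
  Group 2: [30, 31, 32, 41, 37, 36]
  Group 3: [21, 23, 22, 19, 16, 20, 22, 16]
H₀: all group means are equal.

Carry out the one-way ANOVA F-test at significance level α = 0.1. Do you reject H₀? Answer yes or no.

reject H₀: yes

Group means [27.25, 34.50, 19.88], grand mean 26.545
SSB = Σnᵢ(x̄ᵢ−x̄)² = 739.580; SSW = ΣΣ(x−x̄ᵢ)² = 225.875
MSB = 739.580/2 = 369.7898; MSW = 225.875/19 = 11.8882
F = MSB/MSW = 31.1057
df = (2, 19)
p-value (upper-tail) = 0.00000
At α=0.1: p < α → reject H₀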